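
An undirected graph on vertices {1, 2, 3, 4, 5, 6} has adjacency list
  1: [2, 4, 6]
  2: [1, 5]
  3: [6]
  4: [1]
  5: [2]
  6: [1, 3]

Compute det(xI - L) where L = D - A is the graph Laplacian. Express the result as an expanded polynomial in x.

With the vertex order [1, 2, 3, 4, 5, 6], the degrees are [3, 2, 1, 1, 1, 2], giving D = diag(3, 2, 1, 1, 1, 2) and L = D - A. L has integer entries, so p(x) = det(xI - L) has integer coefficients. Expanding the determinant yields x^6 - 10x^5 + 35x^4 - 52x^3 + 31x^2 - 6x. The constant term is 0 because L is singular (the all-ones vector lies in its kernel). By the matrix-tree theorem the graph has (1/6) * product of the nonzero eigenvalues = 1 spanning tree.

x^6 - 10x^5 + 35x^4 - 52x^3 + 31x^2 - 6x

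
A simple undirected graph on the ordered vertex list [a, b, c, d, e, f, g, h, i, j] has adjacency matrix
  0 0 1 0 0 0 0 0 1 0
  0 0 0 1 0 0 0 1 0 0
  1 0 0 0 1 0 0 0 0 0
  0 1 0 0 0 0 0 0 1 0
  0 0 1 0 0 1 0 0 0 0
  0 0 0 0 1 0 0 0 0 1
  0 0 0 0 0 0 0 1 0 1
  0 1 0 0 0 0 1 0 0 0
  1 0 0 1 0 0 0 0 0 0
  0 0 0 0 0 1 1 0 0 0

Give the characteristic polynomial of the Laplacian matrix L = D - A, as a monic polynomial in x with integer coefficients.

x^10 - 20x^9 + 170x^8 - 800x^7 + 2275x^6 - 4004x^5 + 4290x^4 - 2640x^3 + 825x^2 - 100x

Reading degrees in the order [a, b, c, d, e, f, g, h, i, j] gives [2, 2, 2, 2, 2, 2, 2, 2, 2, 2]; set D = diag(2, 2, 2, 2, 2, 2, 2, 2, 2, 2) and form L = D - A. L has integer entries, so p(x) = det(xI - L) has integer coefficients. Expanding the determinant yields x^10 - 20x^9 + 170x^8 - 800x^7 + 2275x^6 - 4004x^5 + 4290x^4 - 2640x^3 + 825x^2 - 100x. Since p(0) = det(-L) = 0, x divides p(x). There is one zero in the spectrum, matching the 1 component.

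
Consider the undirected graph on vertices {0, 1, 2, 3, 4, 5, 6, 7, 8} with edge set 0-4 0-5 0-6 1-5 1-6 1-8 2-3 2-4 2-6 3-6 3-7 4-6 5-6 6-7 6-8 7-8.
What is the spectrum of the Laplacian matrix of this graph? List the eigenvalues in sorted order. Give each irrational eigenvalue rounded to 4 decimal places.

With the vertex order [0, 1, 2, 3, 4, 5, 6, 7, 8], the degrees are [3, 3, 3, 3, 3, 3, 8, 3, 3], giving D = diag(3, 3, 3, 3, 3, 3, 8, 3, 3) and L = D - A. L is symmetric positive semidefinite, so every eigenvalue is real and nonnegative.

[0, 1.5858, 1.5858, 3, 3, 4.4142, 4.4142, 5, 9]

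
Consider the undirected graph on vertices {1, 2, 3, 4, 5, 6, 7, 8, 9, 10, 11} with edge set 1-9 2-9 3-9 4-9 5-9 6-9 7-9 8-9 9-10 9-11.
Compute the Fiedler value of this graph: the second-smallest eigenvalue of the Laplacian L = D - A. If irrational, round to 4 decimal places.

1

With the vertex order [1, 2, 3, 4, 5, 6, 7, 8, 9, 10, 11], the degrees are [1, 1, 1, 1, 1, 1, 1, 1, 10, 1, 1], giving D = diag(1, 1, 1, 1, 1, 1, 1, 1, 10, 1, 1) and L = D - A. The smallest Laplacian eigenvalue is always 0. The next one, lambda_2 = 1, measures how hard the graph is to disconnect: larger values mean better connectivity. By the matrix-tree theorem the graph has (1/11) * product of the nonzero eigenvalues = 1 spanning tree.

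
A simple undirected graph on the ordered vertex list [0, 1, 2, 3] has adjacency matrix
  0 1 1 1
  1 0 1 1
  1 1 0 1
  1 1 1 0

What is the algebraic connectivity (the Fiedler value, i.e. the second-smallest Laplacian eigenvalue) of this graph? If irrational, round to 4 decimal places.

4

Reading degrees in the order [0, 1, 2, 3] gives [3, 3, 3, 3]; set D = diag(3, 3, 3, 3) and form L = D - A. The smallest Laplacian eigenvalue is always 0. The next one, lambda_2 = 4, measures how hard the graph is to disconnect: larger values mean better connectivity. There is one zero in the spectrum, matching the 1 component.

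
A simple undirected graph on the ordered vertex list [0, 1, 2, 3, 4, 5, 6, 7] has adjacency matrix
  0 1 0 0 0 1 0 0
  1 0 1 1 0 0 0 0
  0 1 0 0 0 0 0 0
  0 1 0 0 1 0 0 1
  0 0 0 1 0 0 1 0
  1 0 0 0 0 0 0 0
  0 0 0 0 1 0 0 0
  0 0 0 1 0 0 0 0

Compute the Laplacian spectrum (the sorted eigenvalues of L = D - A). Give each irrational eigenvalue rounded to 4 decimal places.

With the vertex order [0, 1, 2, 3, 4, 5, 6, 7], the degrees are [2, 3, 1, 3, 2, 1, 1, 1], giving D = diag(2, 3, 1, 3, 2, 1, 1, 1) and L = D - A. L is symmetric positive semidefinite, so every eigenvalue is real and nonnegative. The single zero eigenvalue shows the graph is connected.

[0, 0.2509, 0.5858, 0.7287, 2, 2.3349, 3.4142, 4.6855]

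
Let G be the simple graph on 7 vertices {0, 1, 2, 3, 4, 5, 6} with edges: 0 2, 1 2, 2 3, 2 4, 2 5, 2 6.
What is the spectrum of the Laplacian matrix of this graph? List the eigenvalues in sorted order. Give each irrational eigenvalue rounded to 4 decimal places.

Reading degrees in the order [0, 1, 2, 3, 4, 5, 6] gives [1, 1, 6, 1, 1, 1, 1]; set D = diag(1, 1, 6, 1, 1, 1, 1) and form L = D - A. L is symmetric positive semidefinite, so every eigenvalue is real and nonnegative. The single zero eigenvalue shows the graph is connected. There is one zero in the spectrum, matching the 1 component.

[0, 1, 1, 1, 1, 1, 7]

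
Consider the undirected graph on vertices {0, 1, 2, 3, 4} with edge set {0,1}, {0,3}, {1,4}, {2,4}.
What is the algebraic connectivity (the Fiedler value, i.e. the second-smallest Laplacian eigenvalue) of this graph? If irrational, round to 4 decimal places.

Each diagonal entry of L is the vertex degree and each off-diagonal entry is -1 where an edge is present, 0 otherwise; in the order [0, 1, 2, 3, 4] the diagonal is [2, 2, 1, 1, 2]. The smallest Laplacian eigenvalue is always 0. The next one, lambda_2 = 0.3820, measures how hard the graph is to disconnect: larger values mean better connectivity. The largest eigenvalue, 3.6180, is at most the vertex count 5.

0.3820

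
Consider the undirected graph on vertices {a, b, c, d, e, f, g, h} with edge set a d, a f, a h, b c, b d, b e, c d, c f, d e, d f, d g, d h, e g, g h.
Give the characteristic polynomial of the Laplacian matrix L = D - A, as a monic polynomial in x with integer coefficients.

Each diagonal entry of L is the vertex degree and each off-diagonal entry is -1 where an edge is present, 0 otherwise; in the order [a, b, c, d, e, f, g, h] the diagonal is [3, 3, 3, 7, 3, 3, 3, 3]. Computing det(xI - L) by cofactor expansion (or equivalently via sum-over-permutations) gives x^8 - 28x^7 + 322x^6 - 1974x^5 + 6965x^4 - 14126x^3 + 15225x^2 - 6728x. The constant term is 0 because L is singular (the all-ones vector lies in its kernel). The eigenvalues sum to 28, which equals trace(L) = 2|E|.

x^8 - 28x^7 + 322x^6 - 1974x^5 + 6965x^4 - 14126x^3 + 15225x^2 - 6728x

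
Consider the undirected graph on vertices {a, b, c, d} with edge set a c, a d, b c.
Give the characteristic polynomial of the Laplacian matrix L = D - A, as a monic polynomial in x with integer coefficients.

x^4 - 6x^3 + 10x^2 - 4x

Reading degrees in the order [a, b, c, d] gives [2, 1, 2, 1]; set D = diag(2, 1, 2, 1) and form L = D - A. Computing det(xI - L) by cofactor expansion (or equivalently via sum-over-permutations) gives x^4 - 6x^3 + 10x^2 - 4x. The constant term is 0 because L is singular (the all-ones vector lies in its kernel).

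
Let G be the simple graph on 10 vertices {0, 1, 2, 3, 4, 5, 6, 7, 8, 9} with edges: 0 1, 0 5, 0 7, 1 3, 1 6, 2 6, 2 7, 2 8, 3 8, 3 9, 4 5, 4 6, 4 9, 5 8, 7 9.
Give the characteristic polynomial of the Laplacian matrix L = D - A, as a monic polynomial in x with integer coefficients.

x^10 - 30x^9 + 390x^8 - 2880x^7 + 13305x^6 - 39882x^5 + 77640x^4 - 94800x^3 + 66000x^2 - 20000x

Each diagonal entry of L is the vertex degree and each off-diagonal entry is -1 where an edge is present, 0 otherwise; in the order [0, 1, 2, 3, 4, 5, 6, 7, 8, 9] the diagonal is [3, 3, 3, 3, 3, 3, 3, 3, 3, 3]. The eigenvalues of L are [0, 2, 2, 2, 2, 2, 5, 5, 5, 5]; the characteristic polynomial is the product of (x - lambda_i), which multiplies out to x^10 - 30x^9 + 390x^8 - 2880x^7 + 13305x^6 - 39882x^5 + 77640x^4 - 94800x^3 + 66000x^2 - 20000x. Since p(0) = det(-L) = 0, x divides p(x). The eigenvalues sum to 30, which equals trace(L) = 2|E|. By the matrix-tree theorem the graph has (1/10) * product of the nonzero eigenvalues = 2000 spanning trees.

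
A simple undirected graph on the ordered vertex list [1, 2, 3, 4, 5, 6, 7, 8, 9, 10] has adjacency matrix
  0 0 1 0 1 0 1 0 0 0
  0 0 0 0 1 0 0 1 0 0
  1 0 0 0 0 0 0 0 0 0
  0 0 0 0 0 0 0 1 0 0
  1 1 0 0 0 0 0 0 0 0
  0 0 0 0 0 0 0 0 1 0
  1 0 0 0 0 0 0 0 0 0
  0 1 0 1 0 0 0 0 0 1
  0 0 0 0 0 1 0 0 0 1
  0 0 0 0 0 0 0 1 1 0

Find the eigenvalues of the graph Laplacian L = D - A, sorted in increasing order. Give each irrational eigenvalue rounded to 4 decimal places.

Reading degrees in the order [1, 2, 3, 4, 5, 6, 7, 8, 9, 10] gives [3, 2, 1, 1, 2, 1, 1, 3, 2, 2]; set D = diag(3, 2, 1, 1, 2, 1, 1, 3, 2, 2) and form L = D - A. Since every row of L sums to 0, the all-ones vector is in the kernel and 0 is an eigenvalue. The eigenvalues sum to 18, which equals trace(L) = 2|E|. There is one zero in the spectrum, matching the 1 component.

[0, 0.1257, 0.4097, 1, 1, 1.4295, 2.4234, 3.0954, 4.0925, 4.4238]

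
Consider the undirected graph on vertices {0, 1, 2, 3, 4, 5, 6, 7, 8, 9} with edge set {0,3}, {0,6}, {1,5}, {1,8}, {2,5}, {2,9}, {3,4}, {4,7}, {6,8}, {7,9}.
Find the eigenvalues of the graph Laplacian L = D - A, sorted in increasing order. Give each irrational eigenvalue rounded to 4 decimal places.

[0, 0.3820, 0.3820, 1.3820, 1.3820, 2.6180, 2.6180, 3.6180, 3.6180, 4]

With the vertex order [0, 1, 2, 3, 4, 5, 6, 7, 8, 9], the degrees are [2, 2, 2, 2, 2, 2, 2, 2, 2, 2], giving D = diag(2, 2, 2, 2, 2, 2, 2, 2, 2, 2) and L = D - A. The multiplicity of 0 as a Laplacian eigenvalue equals the number of connected components. The single zero eigenvalue shows the graph is connected. There is one zero in the spectrum, matching the 1 component.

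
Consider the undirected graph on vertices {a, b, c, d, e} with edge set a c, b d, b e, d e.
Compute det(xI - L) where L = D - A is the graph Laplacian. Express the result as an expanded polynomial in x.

Reading degrees in the order [a, b, c, d, e] gives [1, 2, 1, 2, 2]; set D = diag(1, 2, 1, 2, 2) and form L = D - A. The eigenvalues of L are [0, 0, 2, 3, 3]; the characteristic polynomial is the product of (x - lambda_i), which multiplies out to x^5 - 8x^4 + 21x^3 - 18x^2. The constant term is 0 because L is singular (the all-ones vector lies in its kernel). The eigenvalues sum to 8, which equals trace(L) = 2|E|. There are 2 zeros in the spectrum, matching the 2 components.

x^5 - 8x^4 + 21x^3 - 18x^2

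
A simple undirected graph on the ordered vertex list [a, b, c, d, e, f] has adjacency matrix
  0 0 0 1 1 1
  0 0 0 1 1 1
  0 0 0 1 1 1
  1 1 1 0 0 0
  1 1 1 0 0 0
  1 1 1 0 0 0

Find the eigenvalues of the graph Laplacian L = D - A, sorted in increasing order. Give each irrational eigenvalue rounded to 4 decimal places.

[0, 3, 3, 3, 3, 6]

With the vertex order [a, b, c, d, e, f], the degrees are [3, 3, 3, 3, 3, 3], giving D = diag(3, 3, 3, 3, 3, 3) and L = D - A. Since every row of L sums to 0, the all-ones vector is in the kernel and 0 is an eigenvalue. The largest eigenvalue, 6, is at most the vertex count 6.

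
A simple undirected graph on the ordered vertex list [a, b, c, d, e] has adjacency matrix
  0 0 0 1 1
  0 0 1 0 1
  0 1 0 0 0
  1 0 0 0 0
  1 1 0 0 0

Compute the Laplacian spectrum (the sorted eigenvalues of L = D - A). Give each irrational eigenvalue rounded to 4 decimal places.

[0, 0.3820, 1.3820, 2.6180, 3.6180]

Reading degrees in the order [a, b, c, d, e] gives [2, 2, 1, 1, 2]; set D = diag(2, 2, 1, 1, 2) and form L = D - A. Since every row of L sums to 0, the all-ones vector is in the kernel and 0 is an eigenvalue.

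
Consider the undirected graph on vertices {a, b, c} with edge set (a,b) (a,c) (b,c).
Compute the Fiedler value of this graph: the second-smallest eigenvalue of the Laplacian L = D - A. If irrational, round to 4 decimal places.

3

Reading degrees in the order [a, b, c] gives [2, 2, 2]; set D = diag(2, 2, 2) and form L = D - A. The smallest Laplacian eigenvalue is always 0. The next one, lambda_2 = 3, measures how hard the graph is to disconnect: larger values mean better connectivity. There is one zero in the spectrum, matching the 1 component.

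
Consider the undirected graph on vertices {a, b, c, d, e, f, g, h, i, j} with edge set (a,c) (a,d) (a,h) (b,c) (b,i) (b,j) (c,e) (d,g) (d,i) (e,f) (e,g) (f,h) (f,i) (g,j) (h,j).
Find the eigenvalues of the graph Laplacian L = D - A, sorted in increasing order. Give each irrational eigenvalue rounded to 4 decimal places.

Each diagonal entry of L is the vertex degree and each off-diagonal entry is -1 where an edge is present, 0 otherwise; in the order [a, b, c, d, e, f, g, h, i, j] the diagonal is [3, 3, 3, 3, 3, 3, 3, 3, 3, 3]. Since every row of L sums to 0, the all-ones vector is in the kernel and 0 is an eigenvalue.

[0, 2, 2, 2, 2, 2, 5, 5, 5, 5]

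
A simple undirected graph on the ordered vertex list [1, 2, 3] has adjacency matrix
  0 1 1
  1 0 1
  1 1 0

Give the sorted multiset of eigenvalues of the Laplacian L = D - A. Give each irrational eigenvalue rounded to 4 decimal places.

[0, 3, 3]

Each diagonal entry of L is the vertex degree and each off-diagonal entry is -1 where an edge is present, 0 otherwise; in the order [1, 2, 3] the diagonal is [2, 2, 2]. Diagonalising L (or applying a numerical eigensolver to the 3x3 matrix) gives the spectrum above. By the matrix-tree theorem the graph has (1/3) * product of the nonzero eigenvalues = 3 spanning trees. There is one zero in the spectrum, matching the 1 component.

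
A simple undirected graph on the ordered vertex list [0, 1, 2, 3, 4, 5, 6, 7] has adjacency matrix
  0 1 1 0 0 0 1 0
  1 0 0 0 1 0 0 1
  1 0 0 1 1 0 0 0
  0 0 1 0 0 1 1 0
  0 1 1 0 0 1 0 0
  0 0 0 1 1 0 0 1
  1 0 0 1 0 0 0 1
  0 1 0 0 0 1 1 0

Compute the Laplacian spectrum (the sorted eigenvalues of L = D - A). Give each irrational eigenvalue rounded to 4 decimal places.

[0, 2, 2, 2, 4, 4, 4, 6]

Reading degrees in the order [0, 1, 2, 3, 4, 5, 6, 7] gives [3, 3, 3, 3, 3, 3, 3, 3]; set D = diag(3, 3, 3, 3, 3, 3, 3, 3) and form L = D - A. Since every row of L sums to 0, the all-ones vector is in the kernel and 0 is an eigenvalue. The single zero eigenvalue shows the graph is connected.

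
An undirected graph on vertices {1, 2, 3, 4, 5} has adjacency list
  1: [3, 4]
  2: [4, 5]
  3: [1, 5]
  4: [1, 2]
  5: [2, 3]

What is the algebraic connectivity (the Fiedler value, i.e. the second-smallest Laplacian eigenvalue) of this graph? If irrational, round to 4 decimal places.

With the vertex order [1, 2, 3, 4, 5], the degrees are [2, 2, 2, 2, 2], giving D = diag(2, 2, 2, 2, 2) and L = D - A. Computing the eigenvalues of L and sorting gives [0, 1.3820, 1.3820, 3.6180, 3.6180]. The Fiedler value lambda_2 = 1.3820 is strictly positive, so the graph is connected. There is one zero in the spectrum, matching the 1 component.

1.3820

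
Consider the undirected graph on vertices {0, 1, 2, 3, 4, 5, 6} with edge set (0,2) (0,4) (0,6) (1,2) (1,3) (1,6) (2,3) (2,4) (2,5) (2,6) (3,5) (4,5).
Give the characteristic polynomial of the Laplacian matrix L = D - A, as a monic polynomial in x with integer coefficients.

x^7 - 24x^6 + 231x^5 - 1140x^4 + 3036x^3 - 4128x^2 + 2240x

Each diagonal entry of L is the vertex degree and each off-diagonal entry is -1 where an edge is present, 0 otherwise; in the order [0, 1, 2, 3, 4, 5, 6] the diagonal is [3, 3, 6, 3, 3, 3, 3]. L has integer entries, so p(x) = det(xI - L) has integer coefficients. Expanding the determinant yields x^7 - 24x^6 + 231x^5 - 1140x^4 + 3036x^3 - 4128x^2 + 2240x. The constant term is 0 because L is singular (the all-ones vector lies in its kernel). The largest eigenvalue, 7, is at most the vertex count 7.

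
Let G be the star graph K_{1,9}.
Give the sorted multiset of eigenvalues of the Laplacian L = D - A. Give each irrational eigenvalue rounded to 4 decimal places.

[0, 1, 1, 1, 1, 1, 1, 1, 1, 10]

The graph has 10 vertices and degree multiset [9, 1, 1, 1, 1, 1, 1, 1, 1, 1]; D is the diagonal matrix of degrees and L = D - A. Since every row of L sums to 0, the all-ones vector is in the kernel and 0 is an eigenvalue. There is one zero in the spectrum, matching the 1 component. The eigenvalues sum to 18, which equals trace(L) = 2|E|.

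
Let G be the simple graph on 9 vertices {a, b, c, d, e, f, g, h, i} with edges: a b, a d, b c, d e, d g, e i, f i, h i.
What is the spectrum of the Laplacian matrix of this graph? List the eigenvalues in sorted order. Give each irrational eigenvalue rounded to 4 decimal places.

[0, 0.1658, 0.4679, 1, 1.3434, 1.6527, 3, 3.8794, 4.4909]

Reading degrees in the order [a, b, c, d, e, f, g, h, i] gives [2, 2, 1, 3, 2, 1, 1, 1, 3]; set D = diag(2, 2, 1, 3, 2, 1, 1, 1, 3) and form L = D - A. Diagonalising L (or applying a numerical eigensolver to the 9x9 matrix) gives the spectrum above. The single zero eigenvalue shows the graph is connected. There is one zero in the spectrum, matching the 1 component.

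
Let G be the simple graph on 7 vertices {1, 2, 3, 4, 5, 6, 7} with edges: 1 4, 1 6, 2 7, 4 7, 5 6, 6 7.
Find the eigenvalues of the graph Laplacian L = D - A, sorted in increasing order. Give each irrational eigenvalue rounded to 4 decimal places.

Each diagonal entry of L is the vertex degree and each off-diagonal entry is -1 where an edge is present, 0 otherwise; in the order [1, 2, 3, 4, 5, 6, 7] the diagonal is [2, 1, 0, 2, 1, 3, 3]. L is symmetric positive semidefinite, so every eigenvalue is real and nonnegative. The 2 zero eigenvalues correspond to the 2 connected components.

[0, 0, 0.6571, 1, 2.5293, 3, 4.8136]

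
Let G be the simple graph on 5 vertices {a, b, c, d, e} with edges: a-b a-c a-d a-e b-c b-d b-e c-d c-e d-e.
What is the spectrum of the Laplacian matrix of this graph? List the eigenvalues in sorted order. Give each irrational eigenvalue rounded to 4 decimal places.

Reading degrees in the order [a, b, c, d, e] gives [4, 4, 4, 4, 4]; set D = diag(4, 4, 4, 4, 4) and form L = D - A. L is symmetric positive semidefinite, so every eigenvalue is real and nonnegative. The single zero eigenvalue shows the graph is connected. By the matrix-tree theorem the graph has (1/5) * product of the nonzero eigenvalues = 125 spanning trees.

[0, 5, 5, 5, 5]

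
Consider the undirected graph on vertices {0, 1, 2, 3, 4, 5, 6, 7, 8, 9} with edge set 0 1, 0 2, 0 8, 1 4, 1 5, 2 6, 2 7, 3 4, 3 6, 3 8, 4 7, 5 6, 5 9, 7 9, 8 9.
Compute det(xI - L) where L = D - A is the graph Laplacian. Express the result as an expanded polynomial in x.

With the vertex order [0, 1, 2, 3, 4, 5, 6, 7, 8, 9], the degrees are [3, 3, 3, 3, 3, 3, 3, 3, 3, 3], giving D = diag(3, 3, 3, 3, 3, 3, 3, 3, 3, 3) and L = D - A. The eigenvalues of L are [0, 2, 2, 2, 2, 2, 5, 5, 5, 5]; the characteristic polynomial is the product of (x - lambda_i), which multiplies out to x^10 - 30x^9 + 390x^8 - 2880x^7 + 13305x^6 - 39882x^5 + 77640x^4 - 94800x^3 + 66000x^2 - 20000x. Since p(0) = det(-L) = 0, x divides p(x). The eigenvalues sum to 30, which equals trace(L) = 2|E|. The largest eigenvalue, 5, is at most the vertex count 10.

x^10 - 30x^9 + 390x^8 - 2880x^7 + 13305x^6 - 39882x^5 + 77640x^4 - 94800x^3 + 66000x^2 - 20000x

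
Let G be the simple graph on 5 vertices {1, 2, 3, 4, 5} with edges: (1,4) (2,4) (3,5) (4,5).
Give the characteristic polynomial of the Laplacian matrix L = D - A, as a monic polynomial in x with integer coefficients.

Each diagonal entry of L is the vertex degree and each off-diagonal entry is -1 where an edge is present, 0 otherwise; in the order [1, 2, 3, 4, 5] the diagonal is [1, 1, 1, 3, 2]. L has integer entries, so p(x) = det(xI - L) has integer coefficients. Expanding the determinant yields x^5 - 8x^4 + 20x^3 - 18x^2 + 5x. The constant term is 0 because L is singular (the all-ones vector lies in its kernel). The eigenvalues sum to 8, which equals trace(L) = 2|E|.

x^5 - 8x^4 + 20x^3 - 18x^2 + 5x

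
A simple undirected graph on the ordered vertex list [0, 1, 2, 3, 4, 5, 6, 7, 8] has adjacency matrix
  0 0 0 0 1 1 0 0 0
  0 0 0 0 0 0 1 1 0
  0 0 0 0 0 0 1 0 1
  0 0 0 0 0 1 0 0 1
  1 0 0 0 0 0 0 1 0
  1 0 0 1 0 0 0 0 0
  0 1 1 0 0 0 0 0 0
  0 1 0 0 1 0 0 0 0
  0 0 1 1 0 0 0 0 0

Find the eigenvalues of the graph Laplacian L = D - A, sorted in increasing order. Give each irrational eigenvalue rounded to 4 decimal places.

[0, 0.4679, 0.4679, 1.6527, 1.6527, 3, 3, 3.8794, 3.8794]

With the vertex order [0, 1, 2, 3, 4, 5, 6, 7, 8], the degrees are [2, 2, 2, 2, 2, 2, 2, 2, 2], giving D = diag(2, 2, 2, 2, 2, 2, 2, 2, 2) and L = D - A. The multiplicity of 0 as a Laplacian eigenvalue equals the number of connected components. By the matrix-tree theorem the graph has (1/9) * product of the nonzero eigenvalues = 9 spanning trees.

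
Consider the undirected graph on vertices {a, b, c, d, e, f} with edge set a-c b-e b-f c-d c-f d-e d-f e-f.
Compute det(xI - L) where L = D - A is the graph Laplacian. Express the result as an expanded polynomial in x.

With the vertex order [a, b, c, d, e, f], the degrees are [1, 2, 3, 3, 3, 4], giving D = diag(1, 2, 3, 3, 3, 4) and L = D - A. L has integer entries, so p(x) = det(xI - L) has integer coefficients. Expanding the determinant yields x^6 - 16x^5 + 96x^4 - 264x^3 + 320x^2 - 126x. The coefficient of x^5 equals -trace(L) = -16, matching the sum of degrees. The largest eigenvalue, 5.1183, is at most the vertex count 6. The eigenvalues sum to 16, which equals trace(L) = 2|E|.

x^6 - 16x^5 + 96x^4 - 264x^3 + 320x^2 - 126x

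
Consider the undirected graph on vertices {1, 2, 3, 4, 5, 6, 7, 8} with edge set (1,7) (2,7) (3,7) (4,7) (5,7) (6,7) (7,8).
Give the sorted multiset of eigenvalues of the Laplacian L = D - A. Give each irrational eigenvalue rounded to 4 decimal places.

Each diagonal entry of L is the vertex degree and each off-diagonal entry is -1 where an edge is present, 0 otherwise; in the order [1, 2, 3, 4, 5, 6, 7, 8] the diagonal is [1, 1, 1, 1, 1, 1, 7, 1]. Since every row of L sums to 0, the all-ones vector is in the kernel and 0 is an eigenvalue. The largest eigenvalue, 8, is at most the vertex count 8.

[0, 1, 1, 1, 1, 1, 1, 8]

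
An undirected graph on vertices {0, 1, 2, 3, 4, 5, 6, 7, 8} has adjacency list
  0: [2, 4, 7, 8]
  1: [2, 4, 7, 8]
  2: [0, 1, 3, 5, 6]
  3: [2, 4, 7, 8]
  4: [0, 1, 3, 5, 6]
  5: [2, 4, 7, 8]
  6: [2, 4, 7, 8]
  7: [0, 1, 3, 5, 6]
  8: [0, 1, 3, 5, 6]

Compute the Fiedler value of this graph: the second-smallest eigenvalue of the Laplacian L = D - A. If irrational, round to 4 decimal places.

4

Each diagonal entry of L is the vertex degree and each off-diagonal entry is -1 where an edge is present, 0 otherwise; in the order [0, 1, 2, 3, 4, 5, 6, 7, 8] the diagonal is [4, 4, 5, 4, 5, 4, 4, 5, 5]. The smallest Laplacian eigenvalue is always 0. The next one, lambda_2 = 4, measures how hard the graph is to disconnect: larger values mean better connectivity. There is one zero in the spectrum, matching the 1 component. The largest eigenvalue, 9, is at most the vertex count 9.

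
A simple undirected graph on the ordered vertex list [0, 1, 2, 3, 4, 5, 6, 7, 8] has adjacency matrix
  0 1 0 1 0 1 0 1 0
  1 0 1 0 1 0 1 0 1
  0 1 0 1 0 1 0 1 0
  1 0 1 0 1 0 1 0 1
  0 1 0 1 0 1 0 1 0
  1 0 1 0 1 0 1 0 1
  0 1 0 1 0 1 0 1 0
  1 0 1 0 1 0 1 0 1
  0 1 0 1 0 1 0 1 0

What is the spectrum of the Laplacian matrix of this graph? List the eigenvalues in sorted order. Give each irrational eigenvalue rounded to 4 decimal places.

[0, 4, 4, 4, 4, 5, 5, 5, 9]

With the vertex order [0, 1, 2, 3, 4, 5, 6, 7, 8], the degrees are [4, 5, 4, 5, 4, 5, 4, 5, 4], giving D = diag(4, 5, 4, 5, 4, 5, 4, 5, 4) and L = D - A. Diagonalising L (or applying a numerical eigensolver to the 9x9 matrix) gives the spectrum above. There is one zero in the spectrum, matching the 1 component. The eigenvalues sum to 40, which equals trace(L) = 2|E|.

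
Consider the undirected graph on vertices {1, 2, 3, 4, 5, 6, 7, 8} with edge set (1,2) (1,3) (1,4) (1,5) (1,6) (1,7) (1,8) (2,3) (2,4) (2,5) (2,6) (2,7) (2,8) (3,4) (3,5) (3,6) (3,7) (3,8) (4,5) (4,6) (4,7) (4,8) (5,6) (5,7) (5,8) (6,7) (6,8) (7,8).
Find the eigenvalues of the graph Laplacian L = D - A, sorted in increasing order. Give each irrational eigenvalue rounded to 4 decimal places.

Reading degrees in the order [1, 2, 3, 4, 5, 6, 7, 8] gives [7, 7, 7, 7, 7, 7, 7, 7]; set D = diag(7, 7, 7, 7, 7, 7, 7, 7) and form L = D - A. L is symmetric positive semidefinite, so every eigenvalue is real and nonnegative. The single zero eigenvalue shows the graph is connected. The eigenvalues sum to 56, which equals trace(L) = 2|E|.

[0, 8, 8, 8, 8, 8, 8, 8]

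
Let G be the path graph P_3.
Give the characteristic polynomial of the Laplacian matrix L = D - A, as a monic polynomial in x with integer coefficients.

The graph has 3 vertices and degree multiset [2, 1, 1]; D is the diagonal matrix of degrees and L = D - A. L has integer entries, so p(x) = det(xI - L) has integer coefficients. Expanding the determinant yields x^3 - 4x^2 + 3x. The constant term is 0 because L is singular (the all-ones vector lies in its kernel). The eigenvalues sum to 4, which equals trace(L) = 2|E|.

x^3 - 4x^2 + 3x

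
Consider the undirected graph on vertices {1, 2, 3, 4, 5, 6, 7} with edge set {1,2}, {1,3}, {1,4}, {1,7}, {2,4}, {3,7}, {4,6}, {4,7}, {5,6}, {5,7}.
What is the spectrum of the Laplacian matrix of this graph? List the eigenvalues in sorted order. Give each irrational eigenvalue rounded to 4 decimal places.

Each diagonal entry of L is the vertex degree and each off-diagonal entry is -1 where an edge is present, 0 otherwise; in the order [1, 2, 3, 4, 5, 6, 7] the diagonal is [4, 2, 2, 4, 2, 2, 4]. Diagonalising L (or applying a numerical eigensolver to the 7x7 matrix) gives the spectrum above. The single zero eigenvalue shows the graph is connected. By the matrix-tree theorem the graph has (1/7) * product of the nonzero eigenvalues = 75 spanning trees.

[0, 1.0878, 1.6228, 2.7261, 3.7135, 5.1987, 5.6511]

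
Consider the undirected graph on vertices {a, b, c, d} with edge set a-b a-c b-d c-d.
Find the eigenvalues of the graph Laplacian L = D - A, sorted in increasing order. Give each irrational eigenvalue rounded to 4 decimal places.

Each diagonal entry of L is the vertex degree and each off-diagonal entry is -1 where an edge is present, 0 otherwise; in the order [a, b, c, d] the diagonal is [2, 2, 2, 2]. Since every row of L sums to 0, the all-ones vector is in the kernel and 0 is an eigenvalue.

[0, 2, 2, 4]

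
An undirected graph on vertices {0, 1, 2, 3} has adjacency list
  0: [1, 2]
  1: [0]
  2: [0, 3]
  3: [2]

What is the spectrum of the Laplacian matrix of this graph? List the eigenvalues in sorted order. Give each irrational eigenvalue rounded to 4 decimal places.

Each diagonal entry of L is the vertex degree and each off-diagonal entry is -1 where an edge is present, 0 otherwise; in the order [0, 1, 2, 3] the diagonal is [2, 1, 2, 1]. Since every row of L sums to 0, the all-ones vector is in the kernel and 0 is an eigenvalue. The eigenvalues sum to 6, which equals trace(L) = 2|E|.

[0, 0.5858, 2, 3.4142]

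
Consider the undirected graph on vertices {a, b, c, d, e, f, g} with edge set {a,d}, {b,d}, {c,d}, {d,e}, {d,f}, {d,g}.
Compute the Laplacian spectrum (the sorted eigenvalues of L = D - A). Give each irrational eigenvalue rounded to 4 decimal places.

Each diagonal entry of L is the vertex degree and each off-diagonal entry is -1 where an edge is present, 0 otherwise; in the order [a, b, c, d, e, f, g] the diagonal is [1, 1, 1, 6, 1, 1, 1]. The multiplicity of 0 as a Laplacian eigenvalue equals the number of connected components.

[0, 1, 1, 1, 1, 1, 7]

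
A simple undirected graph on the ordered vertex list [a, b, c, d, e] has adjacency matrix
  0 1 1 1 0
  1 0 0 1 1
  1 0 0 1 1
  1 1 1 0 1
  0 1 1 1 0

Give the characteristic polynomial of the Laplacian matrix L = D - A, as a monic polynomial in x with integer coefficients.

x^5 - 16x^4 + 94x^3 - 240x^2 + 225x

With the vertex order [a, b, c, d, e], the degrees are [3, 3, 3, 4, 3], giving D = diag(3, 3, 3, 4, 3) and L = D - A. Computing det(xI - L) by cofactor expansion (or equivalently via sum-over-permutations) gives x^5 - 16x^4 + 94x^3 - 240x^2 + 225x. The constant term is 0 because L is singular (the all-ones vector lies in its kernel). There is one zero in the spectrum, matching the 1 component. The largest eigenvalue, 5, is at most the vertex count 5.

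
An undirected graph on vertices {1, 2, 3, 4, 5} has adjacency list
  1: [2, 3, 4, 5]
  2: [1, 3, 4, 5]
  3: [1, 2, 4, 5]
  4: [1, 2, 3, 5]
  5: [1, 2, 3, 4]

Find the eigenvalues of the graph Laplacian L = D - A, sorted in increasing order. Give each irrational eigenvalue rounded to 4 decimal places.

[0, 5, 5, 5, 5]

Reading degrees in the order [1, 2, 3, 4, 5] gives [4, 4, 4, 4, 4]; set D = diag(4, 4, 4, 4, 4) and form L = D - A. Since every row of L sums to 0, the all-ones vector is in the kernel and 0 is an eigenvalue. The single zero eigenvalue shows the graph is connected. By the matrix-tree theorem the graph has (1/5) * product of the nonzero eigenvalues = 125 spanning trees.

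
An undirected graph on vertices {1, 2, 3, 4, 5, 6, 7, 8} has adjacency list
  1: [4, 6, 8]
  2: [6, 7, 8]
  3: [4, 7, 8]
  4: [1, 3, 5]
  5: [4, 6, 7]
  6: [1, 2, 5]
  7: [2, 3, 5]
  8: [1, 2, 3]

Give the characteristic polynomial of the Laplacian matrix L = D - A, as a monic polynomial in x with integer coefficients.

With the vertex order [1, 2, 3, 4, 5, 6, 7, 8], the degrees are [3, 3, 3, 3, 3, 3, 3, 3], giving D = diag(3, 3, 3, 3, 3, 3, 3, 3) and L = D - A. Computing det(xI - L) by cofactor expansion (or equivalently via sum-over-permutations) gives x^8 - 24x^7 + 240x^6 - 1296x^5 + 4080x^4 - 7488x^3 + 7424x^2 - 3072x. The constant term is 0 because L is singular (the all-ones vector lies in its kernel). The largest eigenvalue, 6, is at most the vertex count 8.

x^8 - 24x^7 + 240x^6 - 1296x^5 + 4080x^4 - 7488x^3 + 7424x^2 - 3072x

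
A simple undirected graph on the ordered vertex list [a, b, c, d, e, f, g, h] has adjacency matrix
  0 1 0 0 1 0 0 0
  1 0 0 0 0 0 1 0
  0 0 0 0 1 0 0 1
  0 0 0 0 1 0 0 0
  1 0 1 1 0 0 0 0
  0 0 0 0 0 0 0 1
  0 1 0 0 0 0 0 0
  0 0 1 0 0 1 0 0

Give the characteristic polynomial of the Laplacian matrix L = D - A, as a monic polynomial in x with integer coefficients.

With the vertex order [a, b, c, d, e, f, g, h], the degrees are [2, 2, 2, 1, 3, 1, 1, 2], giving D = diag(2, 2, 2, 1, 3, 1, 1, 2) and L = D - A. L has integer entries, so p(x) = det(xI - L) has integer coefficients. Expanding the determinant yields x^8 - 14x^7 + 77x^6 - 212x^5 + 308x^4 - 228x^3 + 75x^2 - 8x. The constant term is 0 because L is singular (the all-ones vector lies in its kernel). The eigenvalues sum to 14, which equals trace(L) = 2|E|.

x^8 - 14x^7 + 77x^6 - 212x^5 + 308x^4 - 228x^3 + 75x^2 - 8x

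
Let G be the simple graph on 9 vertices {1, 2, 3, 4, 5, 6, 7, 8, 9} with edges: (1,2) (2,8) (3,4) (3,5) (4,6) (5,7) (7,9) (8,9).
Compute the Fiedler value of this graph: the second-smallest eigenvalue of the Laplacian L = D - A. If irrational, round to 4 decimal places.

0.1206

Each diagonal entry of L is the vertex degree and each off-diagonal entry is -1 where an edge is present, 0 otherwise; in the order [1, 2, 3, 4, 5, 6, 7, 8, 9] the diagonal is [1, 2, 2, 2, 2, 1, 2, 2, 2]. Computing the eigenvalues of L and sorting gives [0, 0.1206, 0.4679, 1, 1.6527, 2.3473, 3, 3.5321, 3.8794]. The Fiedler value lambda_2 = 0.1206 is strictly positive, so the graph is connected.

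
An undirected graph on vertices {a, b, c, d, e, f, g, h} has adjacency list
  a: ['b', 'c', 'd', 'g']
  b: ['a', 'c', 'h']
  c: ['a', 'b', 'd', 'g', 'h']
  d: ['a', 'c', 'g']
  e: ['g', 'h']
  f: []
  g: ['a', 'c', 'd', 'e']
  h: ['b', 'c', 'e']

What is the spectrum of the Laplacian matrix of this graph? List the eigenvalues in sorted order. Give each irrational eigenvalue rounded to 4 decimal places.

[0, 0, 1.6360, 2.1880, 3.8952, 4.7625, 5.3427, 6.1756]

Reading degrees in the order [a, b, c, d, e, f, g, h] gives [4, 3, 5, 3, 2, 0, 4, 3]; set D = diag(4, 3, 5, 3, 2, 0, 4, 3) and form L = D - A. Since every row of L sums to 0, the all-ones vector is in the kernel and 0 is an eigenvalue. The 2 zero eigenvalues correspond to the 2 connected components. There are 2 zeros in the spectrum, matching the 2 components.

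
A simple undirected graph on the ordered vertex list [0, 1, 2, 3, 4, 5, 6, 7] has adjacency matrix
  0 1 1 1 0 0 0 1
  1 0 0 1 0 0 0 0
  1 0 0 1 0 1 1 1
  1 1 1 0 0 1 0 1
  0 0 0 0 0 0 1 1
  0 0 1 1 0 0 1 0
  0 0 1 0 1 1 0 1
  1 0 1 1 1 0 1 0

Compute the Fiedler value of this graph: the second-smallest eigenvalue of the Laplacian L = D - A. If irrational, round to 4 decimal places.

Reading degrees in the order [0, 1, 2, 3, 4, 5, 6, 7] gives [4, 2, 5, 5, 2, 3, 4, 5]; set D = diag(4, 2, 5, 5, 2, 3, 4, 5) and form L = D - A. Computing the eigenvalues of L and sorting gives [0, 1.3007, 2.1493, 3.4468, 4.6069, 5.6069, 6.2455, 6.6438]. The Fiedler value lambda_2 = 1.3007 is strictly positive, so the graph is connected. The eigenvalues sum to 30, which equals trace(L) = 2|E|. There is one zero in the spectrum, matching the 1 component.

1.3007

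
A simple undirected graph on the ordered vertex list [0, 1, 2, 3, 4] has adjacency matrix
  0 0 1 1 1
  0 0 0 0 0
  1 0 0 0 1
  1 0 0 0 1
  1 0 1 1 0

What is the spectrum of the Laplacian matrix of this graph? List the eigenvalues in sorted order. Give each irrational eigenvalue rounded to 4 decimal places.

Each diagonal entry of L is the vertex degree and each off-diagonal entry is -1 where an edge is present, 0 otherwise; in the order [0, 1, 2, 3, 4] the diagonal is [3, 0, 2, 2, 3]. Diagonalising L (or applying a numerical eigensolver to the 5x5 matrix) gives the spectrum above. The 2 zero eigenvalues correspond to the 2 connected components. There are 2 zeros in the spectrum, matching the 2 components. The largest eigenvalue, 4, is at most the vertex count 5.

[0, 0, 2, 4, 4]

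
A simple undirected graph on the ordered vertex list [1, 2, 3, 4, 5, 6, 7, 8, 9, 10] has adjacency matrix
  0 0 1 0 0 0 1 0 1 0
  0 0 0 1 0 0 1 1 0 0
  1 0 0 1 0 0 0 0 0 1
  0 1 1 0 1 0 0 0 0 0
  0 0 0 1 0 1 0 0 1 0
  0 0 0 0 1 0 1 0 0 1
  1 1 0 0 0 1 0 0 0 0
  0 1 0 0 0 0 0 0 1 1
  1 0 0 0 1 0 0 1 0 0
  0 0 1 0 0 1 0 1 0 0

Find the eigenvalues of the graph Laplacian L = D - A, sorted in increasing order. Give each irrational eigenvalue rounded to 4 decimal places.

Reading degrees in the order [1, 2, 3, 4, 5, 6, 7, 8, 9, 10] gives [3, 3, 3, 3, 3, 3, 3, 3, 3, 3]; set D = diag(3, 3, 3, 3, 3, 3, 3, 3, 3, 3) and form L = D - A. The multiplicity of 0 as a Laplacian eigenvalue equals the number of connected components. The largest eigenvalue, 5, is at most the vertex count 10. By the matrix-tree theorem the graph has (1/10) * product of the nonzero eigenvalues = 2000 spanning trees.

[0, 2, 2, 2, 2, 2, 5, 5, 5, 5]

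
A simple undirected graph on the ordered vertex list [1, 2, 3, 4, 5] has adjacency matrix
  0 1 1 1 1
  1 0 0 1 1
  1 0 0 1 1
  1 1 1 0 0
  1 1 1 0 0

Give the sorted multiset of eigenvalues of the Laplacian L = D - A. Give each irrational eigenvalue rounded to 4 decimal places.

[0, 3, 3, 5, 5]

Reading degrees in the order [1, 2, 3, 4, 5] gives [4, 3, 3, 3, 3]; set D = diag(4, 3, 3, 3, 3) and form L = D - A. Diagonalising L (or applying a numerical eigensolver to the 5x5 matrix) gives the spectrum above.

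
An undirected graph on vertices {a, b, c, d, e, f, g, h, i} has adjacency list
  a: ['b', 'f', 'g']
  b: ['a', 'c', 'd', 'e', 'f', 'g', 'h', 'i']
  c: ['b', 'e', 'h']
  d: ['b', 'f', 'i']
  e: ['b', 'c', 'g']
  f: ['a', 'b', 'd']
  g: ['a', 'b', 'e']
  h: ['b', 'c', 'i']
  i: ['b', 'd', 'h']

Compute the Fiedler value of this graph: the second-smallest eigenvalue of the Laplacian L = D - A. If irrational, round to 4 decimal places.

1.5858

Reading degrees in the order [a, b, c, d, e, f, g, h, i] gives [3, 8, 3, 3, 3, 3, 3, 3, 3]; set D = diag(3, 8, 3, 3, 3, 3, 3, 3, 3) and form L = D - A. The sorted Laplacian eigenvalues are [0, 1.5858, 1.5858, 3, 3, 4.4142, 4.4142, 5, 9]; the algebraic connectivity is the second entry, 1.5858. The eigenvalues sum to 32, which equals trace(L) = 2|E|. By the matrix-tree theorem the graph has (1/9) * product of the nonzero eigenvalues = 2205 spanning trees.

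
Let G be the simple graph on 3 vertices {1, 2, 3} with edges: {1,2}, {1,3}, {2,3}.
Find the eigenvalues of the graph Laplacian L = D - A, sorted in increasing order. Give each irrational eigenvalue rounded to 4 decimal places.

Each diagonal entry of L is the vertex degree and each off-diagonal entry is -1 where an edge is present, 0 otherwise; in the order [1, 2, 3] the diagonal is [2, 2, 2]. The multiplicity of 0 as a Laplacian eigenvalue equals the number of connected components. The eigenvalues sum to 6, which equals trace(L) = 2|E|.

[0, 3, 3]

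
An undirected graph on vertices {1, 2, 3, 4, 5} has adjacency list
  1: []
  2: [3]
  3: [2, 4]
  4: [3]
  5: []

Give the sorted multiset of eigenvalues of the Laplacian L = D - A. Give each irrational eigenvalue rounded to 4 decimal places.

[0, 0, 0, 1, 3]

Reading degrees in the order [1, 2, 3, 4, 5] gives [0, 1, 2, 1, 0]; set D = diag(0, 1, 2, 1, 0) and form L = D - A. Diagonalising L (or applying a numerical eigensolver to the 5x5 matrix) gives the spectrum above. The 3 zero eigenvalues correspond to the 3 connected components.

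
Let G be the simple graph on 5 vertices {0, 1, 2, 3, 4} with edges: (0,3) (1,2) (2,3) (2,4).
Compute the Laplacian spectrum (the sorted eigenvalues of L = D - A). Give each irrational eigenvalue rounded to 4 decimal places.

Reading degrees in the order [0, 1, 2, 3, 4] gives [1, 1, 3, 2, 1]; set D = diag(1, 1, 3, 2, 1) and form L = D - A. L is symmetric positive semidefinite, so every eigenvalue is real and nonnegative. The single zero eigenvalue shows the graph is connected. The largest eigenvalue, 4.1701, is at most the vertex count 5. The eigenvalues sum to 8, which equals trace(L) = 2|E|.

[0, 0.5188, 1, 2.3111, 4.1701]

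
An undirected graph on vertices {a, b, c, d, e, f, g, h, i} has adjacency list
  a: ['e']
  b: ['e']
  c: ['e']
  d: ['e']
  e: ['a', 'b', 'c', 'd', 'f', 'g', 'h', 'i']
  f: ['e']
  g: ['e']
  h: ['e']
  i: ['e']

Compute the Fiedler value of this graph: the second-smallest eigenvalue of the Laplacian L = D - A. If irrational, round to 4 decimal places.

With the vertex order [a, b, c, d, e, f, g, h, i], the degrees are [1, 1, 1, 1, 8, 1, 1, 1, 1], giving D = diag(1, 1, 1, 1, 8, 1, 1, 1, 1) and L = D - A. Computing the eigenvalues of L and sorting gives [0, 1, 1, 1, 1, 1, 1, 1, 9]. The Fiedler value lambda_2 = 1 is strictly positive, so the graph is connected. There is one zero in the spectrum, matching the 1 component.

1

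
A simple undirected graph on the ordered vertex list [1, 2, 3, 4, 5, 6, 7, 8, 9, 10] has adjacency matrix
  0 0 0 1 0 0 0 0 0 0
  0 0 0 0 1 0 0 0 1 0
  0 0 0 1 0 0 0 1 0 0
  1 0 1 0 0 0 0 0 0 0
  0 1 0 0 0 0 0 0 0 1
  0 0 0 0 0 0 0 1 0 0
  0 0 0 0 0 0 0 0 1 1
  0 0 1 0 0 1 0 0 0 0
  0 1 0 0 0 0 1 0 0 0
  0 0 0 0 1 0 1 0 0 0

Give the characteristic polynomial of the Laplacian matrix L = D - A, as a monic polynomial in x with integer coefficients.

Each diagonal entry of L is the vertex degree and each off-diagonal entry is -1 where an edge is present, 0 otherwise; in the order [1, 2, 3, 4, 5, 6, 7, 8, 9, 10] the diagonal is [1, 2, 2, 2, 2, 1, 2, 2, 2, 2]. L has integer entries, so p(x) = det(xI - L) has integer coefficients. Expanding the determinant yields x^10 - 18x^9 + 136x^8 - 560x^7 + 1365x^6 - 2000x^5 + 1700x^4 - 750x^3 + 125x^2. The constant term is 0 because L is singular (the all-ones vector lies in its kernel). The eigenvalues sum to 18, which equals trace(L) = 2|E|.

x^10 - 18x^9 + 136x^8 - 560x^7 + 1365x^6 - 2000x^5 + 1700x^4 - 750x^3 + 125x^2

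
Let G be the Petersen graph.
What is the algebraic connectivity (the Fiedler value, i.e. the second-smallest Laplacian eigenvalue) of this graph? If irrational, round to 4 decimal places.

2

The graph has 10 vertices and degree multiset [3, 3, 3, 3, 3, 3, 3, 3, 3, 3]; D is the diagonal matrix of degrees and L = D - A. The sorted Laplacian eigenvalues are [0, 2, 2, 2, 2, 2, 5, 5, 5, 5]; the algebraic connectivity is the second entry, 2. There is one zero in the spectrum, matching the 1 component.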